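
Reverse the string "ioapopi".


Input: ioapopi
Reading characters right to left:
  Position 6: 'i'
  Position 5: 'p'
  Position 4: 'o'
  Position 3: 'p'
  Position 2: 'a'
  Position 1: 'o'
  Position 0: 'i'
Reversed: ipopaoi

ipopaoi


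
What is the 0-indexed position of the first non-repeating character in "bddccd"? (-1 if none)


Input: bddccd
Character frequencies:
  'b': 1
  'c': 2
  'd': 3
Scanning left to right for freq == 1:
  Position 0 ('b'): unique! => answer = 0

0


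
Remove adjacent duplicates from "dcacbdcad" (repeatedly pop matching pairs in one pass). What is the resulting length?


Input: dcacbdcad
Stack-based adjacent duplicate removal:
  Read 'd': push. Stack: d
  Read 'c': push. Stack: dc
  Read 'a': push. Stack: dca
  Read 'c': push. Stack: dcac
  Read 'b': push. Stack: dcacb
  Read 'd': push. Stack: dcacbd
  Read 'c': push. Stack: dcacbdc
  Read 'a': push. Stack: dcacbdca
  Read 'd': push. Stack: dcacbdcad
Final stack: "dcacbdcad" (length 9)

9


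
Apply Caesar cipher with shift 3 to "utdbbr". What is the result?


Caesar cipher: shift "utdbbr" by 3
  'u' (pos 20) + 3 = pos 23 = 'x'
  't' (pos 19) + 3 = pos 22 = 'w'
  'd' (pos 3) + 3 = pos 6 = 'g'
  'b' (pos 1) + 3 = pos 4 = 'e'
  'b' (pos 1) + 3 = pos 4 = 'e'
  'r' (pos 17) + 3 = pos 20 = 'u'
Result: xwgeeu

xwgeeu


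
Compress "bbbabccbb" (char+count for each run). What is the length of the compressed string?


Input: bbbabccbb
Runs:
  'b' x 3 => "b3"
  'a' x 1 => "a1"
  'b' x 1 => "b1"
  'c' x 2 => "c2"
  'b' x 2 => "b2"
Compressed: "b3a1b1c2b2"
Compressed length: 10

10


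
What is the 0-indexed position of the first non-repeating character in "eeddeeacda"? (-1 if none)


Input: eeddeeacda
Character frequencies:
  'a': 2
  'c': 1
  'd': 3
  'e': 4
Scanning left to right for freq == 1:
  Position 0 ('e'): freq=4, skip
  Position 1 ('e'): freq=4, skip
  Position 2 ('d'): freq=3, skip
  Position 3 ('d'): freq=3, skip
  Position 4 ('e'): freq=4, skip
  Position 5 ('e'): freq=4, skip
  Position 6 ('a'): freq=2, skip
  Position 7 ('c'): unique! => answer = 7

7


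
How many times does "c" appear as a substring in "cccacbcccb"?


Searching for "c" in "cccacbcccb"
Scanning each position:
  Position 0: "c" => MATCH
  Position 1: "c" => MATCH
  Position 2: "c" => MATCH
  Position 3: "a" => no
  Position 4: "c" => MATCH
  Position 5: "b" => no
  Position 6: "c" => MATCH
  Position 7: "c" => MATCH
  Position 8: "c" => MATCH
  Position 9: "b" => no
Total occurrences: 7

7


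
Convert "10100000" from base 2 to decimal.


Input: "10100000" in base 2
Positional expansion:
  Digit '1' (value 1) x 2^7 = 128
  Digit '0' (value 0) x 2^6 = 0
  Digit '1' (value 1) x 2^5 = 32
  Digit '0' (value 0) x 2^4 = 0
  Digit '0' (value 0) x 2^3 = 0
  Digit '0' (value 0) x 2^2 = 0
  Digit '0' (value 0) x 2^1 = 0
  Digit '0' (value 0) x 2^0 = 0
Sum = 160

160


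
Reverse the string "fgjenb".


Input: fgjenb
Reading characters right to left:
  Position 5: 'b'
  Position 4: 'n'
  Position 3: 'e'
  Position 2: 'j'
  Position 1: 'g'
  Position 0: 'f'
Reversed: bnejgf

bnejgf


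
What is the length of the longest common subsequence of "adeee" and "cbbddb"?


LCS of "adeee" and "cbbddb"
DP table:
           c    b    b    d    d    b
      0    0    0    0    0    0    0
  a   0    0    0    0    0    0    0
  d   0    0    0    0    1    1    1
  e   0    0    0    0    1    1    1
  e   0    0    0    0    1    1    1
  e   0    0    0    0    1    1    1
LCS length = dp[5][6] = 1

1


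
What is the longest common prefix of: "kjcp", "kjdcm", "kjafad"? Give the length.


Words: kjcp, kjdcm, kjafad
  Position 0: all 'k' => match
  Position 1: all 'j' => match
  Position 2: ('c', 'd', 'a') => mismatch, stop
LCP = "kj" (length 2)

2


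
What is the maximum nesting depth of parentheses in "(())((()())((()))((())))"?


Input: "(())((()())((()))((())))"
Tracking depth:
  Position 0 '(': depth becomes 1
  Position 1 '(': depth becomes 2
  Position 2 ')': depth becomes 1
  Position 3 ')': depth becomes 0
  Position 4 '(': depth becomes 1
  Position 5 '(': depth becomes 2
  Position 6 '(': depth becomes 3
  Position 7 ')': depth becomes 2
  Position 8 '(': depth becomes 3
  Position 9 ')': depth becomes 2
  Position 10 ')': depth becomes 1
  Position 11 '(': depth becomes 2
  Position 12 '(': depth becomes 3
  Position 13 '(': depth becomes 4
  Position 14 ')': depth becomes 3
  Position 15 ')': depth becomes 2
  Position 16 ')': depth becomes 1
  Position 17 '(': depth becomes 2
  Position 18 '(': depth becomes 3
  Position 19 '(': depth becomes 4
  Position 20 ')': depth becomes 3
  Position 21 ')': depth becomes 2
  Position 22 ')': depth becomes 1
  Position 23 ')': depth becomes 0
Maximum depth reached: 4

4


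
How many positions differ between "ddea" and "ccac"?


Comparing "ddea" and "ccac" position by position:
  Position 0: 'd' vs 'c' => DIFFER
  Position 1: 'd' vs 'c' => DIFFER
  Position 2: 'e' vs 'a' => DIFFER
  Position 3: 'a' vs 'c' => DIFFER
Positions that differ: 4

4


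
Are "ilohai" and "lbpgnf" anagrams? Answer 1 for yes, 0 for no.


Strings: "ilohai", "lbpgnf"
Sorted first:  ahiilo
Sorted second: bfglnp
Differ at position 0: 'a' vs 'b' => not anagrams

0


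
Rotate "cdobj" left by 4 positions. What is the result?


Input: "cdobj", rotate left by 4
First 4 characters: "cdob"
Remaining characters: "j"
Concatenate remaining + first: "j" + "cdob" = "jcdob"

jcdob


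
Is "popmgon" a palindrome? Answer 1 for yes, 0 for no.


Input: popmgon
Reversed: nogmpop
  Compare pos 0 ('p') with pos 6 ('n'): MISMATCH
  Compare pos 1 ('o') with pos 5 ('o'): match
  Compare pos 2 ('p') with pos 4 ('g'): MISMATCH
Result: not a palindrome

0


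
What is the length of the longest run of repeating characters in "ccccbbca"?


Input: "ccccbbca"
Scanning for longest run:
  Position 1 ('c'): continues run of 'c', length=2
  Position 2 ('c'): continues run of 'c', length=3
  Position 3 ('c'): continues run of 'c', length=4
  Position 4 ('b'): new char, reset run to 1
  Position 5 ('b'): continues run of 'b', length=2
  Position 6 ('c'): new char, reset run to 1
  Position 7 ('a'): new char, reset run to 1
Longest run: 'c' with length 4

4


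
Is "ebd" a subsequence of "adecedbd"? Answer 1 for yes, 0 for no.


Check if "ebd" is a subsequence of "adecedbd"
Greedy scan:
  Position 0 ('a'): no match needed
  Position 1 ('d'): no match needed
  Position 2 ('e'): matches sub[0] = 'e'
  Position 3 ('c'): no match needed
  Position 4 ('e'): no match needed
  Position 5 ('d'): no match needed
  Position 6 ('b'): matches sub[1] = 'b'
  Position 7 ('d'): matches sub[2] = 'd'
All 3 characters matched => is a subsequence

1


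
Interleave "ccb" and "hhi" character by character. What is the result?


Interleaving "ccb" and "hhi":
  Position 0: 'c' from first, 'h' from second => "ch"
  Position 1: 'c' from first, 'h' from second => "ch"
  Position 2: 'b' from first, 'i' from second => "bi"
Result: chchbi

chchbi


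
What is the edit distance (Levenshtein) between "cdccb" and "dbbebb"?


Computing edit distance: "cdccb" -> "dbbebb"
DP table:
           d    b    b    e    b    b
      0    1    2    3    4    5    6
  c   1    1    2    3    4    5    6
  d   2    1    2    3    4    5    6
  c   3    2    2    3    4    5    6
  c   4    3    3    3    4    5    6
  b   5    4    3    3    4    4    5
Edit distance = dp[5][6] = 5

5


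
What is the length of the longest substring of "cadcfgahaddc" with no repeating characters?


Input: "cadcfgahaddc"
Sliding window (track last position of each char):
  Position 0 ('c'): window [0,0] length 1 -- new best
  Position 1 ('a'): window [0,1] length 2 -- new best
  Position 2 ('d'): window [0,2] length 3 -- new best
  Position 3 ('c'): repeat (last at 0), move window start to 1
  Position 3 ('c'): window [1,3] length 3
  Position 4 ('f'): window [1,4] length 4 -- new best
  Position 5 ('g'): window [1,5] length 5 -- new best
  Position 6 ('a'): repeat (last at 1), move window start to 2
  Position 6 ('a'): window [2,6] length 5
  Position 7 ('h'): window [2,7] length 6 -- new best
  Position 8 ('a'): repeat (last at 6), move window start to 7
  Position 8 ('a'): window [7,8] length 2
  Position 9 ('d'): window [7,9] length 3
  Position 10 ('d'): repeat (last at 9), move window start to 10
  Position 10 ('d'): window [10,10] length 1
  Position 11 ('c'): window [10,11] length 2
Longest substring with no repeats: "dcfgah" with length 6

6


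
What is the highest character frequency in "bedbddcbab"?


Input: bedbddcbab
Character counts:
  'a': 1
  'b': 4
  'c': 1
  'd': 3
  'e': 1
Maximum frequency: 4

4


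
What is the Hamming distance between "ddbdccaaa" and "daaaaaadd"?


Comparing "ddbdccaaa" and "daaaaaadd" position by position:
  Position 0: 'd' vs 'd' => same
  Position 1: 'd' vs 'a' => differ
  Position 2: 'b' vs 'a' => differ
  Position 3: 'd' vs 'a' => differ
  Position 4: 'c' vs 'a' => differ
  Position 5: 'c' vs 'a' => differ
  Position 6: 'a' vs 'a' => same
  Position 7: 'a' vs 'd' => differ
  Position 8: 'a' vs 'd' => differ
Total differences (Hamming distance): 7

7


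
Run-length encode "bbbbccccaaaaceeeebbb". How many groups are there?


Input: bbbbccccaaaaceeeebbb
Scanning for consecutive runs:
  Group 1: 'b' x 4 (positions 0-3)
  Group 2: 'c' x 4 (positions 4-7)
  Group 3: 'a' x 4 (positions 8-11)
  Group 4: 'c' x 1 (positions 12-12)
  Group 5: 'e' x 4 (positions 13-16)
  Group 6: 'b' x 3 (positions 17-19)
Total groups: 6

6


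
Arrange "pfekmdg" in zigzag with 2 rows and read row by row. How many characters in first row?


Zigzag "pfekmdg" into 2 rows:
Placing characters:
  'p' => row 0
  'f' => row 1
  'e' => row 0
  'k' => row 1
  'm' => row 0
  'd' => row 1
  'g' => row 0
Rows:
  Row 0: "pemg"
  Row 1: "fkd"
First row length: 4

4


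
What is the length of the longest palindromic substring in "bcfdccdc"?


Input: "bcfdccdc"
Checking substrings for palindromes:
  [3:7] "dccd" (len 4) => palindrome
  [5:8] "cdc" (len 3) => palindrome
  [4:6] "cc" (len 2) => palindrome
Longest palindromic substring: "dccd" with length 4

4


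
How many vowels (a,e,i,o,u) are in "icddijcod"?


Input: icddijcod
Checking each character:
  'i' at position 0: vowel (running total: 1)
  'c' at position 1: consonant
  'd' at position 2: consonant
  'd' at position 3: consonant
  'i' at position 4: vowel (running total: 2)
  'j' at position 5: consonant
  'c' at position 6: consonant
  'o' at position 7: vowel (running total: 3)
  'd' at position 8: consonant
Total vowels: 3

3


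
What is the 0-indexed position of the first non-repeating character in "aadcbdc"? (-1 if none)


Input: aadcbdc
Character frequencies:
  'a': 2
  'b': 1
  'c': 2
  'd': 2
Scanning left to right for freq == 1:
  Position 0 ('a'): freq=2, skip
  Position 1 ('a'): freq=2, skip
  Position 2 ('d'): freq=2, skip
  Position 3 ('c'): freq=2, skip
  Position 4 ('b'): unique! => answer = 4

4


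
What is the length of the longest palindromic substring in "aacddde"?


Input: "aacddde"
Checking substrings for palindromes:
  [3:6] "ddd" (len 3) => palindrome
  [0:2] "aa" (len 2) => palindrome
  [3:5] "dd" (len 2) => palindrome
  [4:6] "dd" (len 2) => palindrome
Longest palindromic substring: "ddd" with length 3

3


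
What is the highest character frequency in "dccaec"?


Input: dccaec
Character counts:
  'a': 1
  'c': 3
  'd': 1
  'e': 1
Maximum frequency: 3

3


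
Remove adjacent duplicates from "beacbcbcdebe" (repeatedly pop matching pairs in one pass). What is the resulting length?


Input: beacbcbcdebe
Stack-based adjacent duplicate removal:
  Read 'b': push. Stack: b
  Read 'e': push. Stack: be
  Read 'a': push. Stack: bea
  Read 'c': push. Stack: beac
  Read 'b': push. Stack: beacb
  Read 'c': push. Stack: beacbc
  Read 'b': push. Stack: beacbcb
  Read 'c': push. Stack: beacbcbc
  Read 'd': push. Stack: beacbcbcd
  Read 'e': push. Stack: beacbcbcde
  Read 'b': push. Stack: beacbcbcdeb
  Read 'e': push. Stack: beacbcbcdebe
Final stack: "beacbcbcdebe" (length 12)

12


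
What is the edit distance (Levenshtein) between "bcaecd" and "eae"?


Computing edit distance: "bcaecd" -> "eae"
DP table:
           e    a    e
      0    1    2    3
  b   1    1    2    3
  c   2    2    2    3
  a   3    3    2    3
  e   4    3    3    2
  c   5    4    4    3
  d   6    5    5    4
Edit distance = dp[6][3] = 4

4


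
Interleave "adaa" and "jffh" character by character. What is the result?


Interleaving "adaa" and "jffh":
  Position 0: 'a' from first, 'j' from second => "aj"
  Position 1: 'd' from first, 'f' from second => "df"
  Position 2: 'a' from first, 'f' from second => "af"
  Position 3: 'a' from first, 'h' from second => "ah"
Result: ajdfafah

ajdfafah


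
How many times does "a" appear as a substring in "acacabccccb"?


Searching for "a" in "acacabccccb"
Scanning each position:
  Position 0: "a" => MATCH
  Position 1: "c" => no
  Position 2: "a" => MATCH
  Position 3: "c" => no
  Position 4: "a" => MATCH
  Position 5: "b" => no
  Position 6: "c" => no
  Position 7: "c" => no
  Position 8: "c" => no
  Position 9: "c" => no
  Position 10: "b" => no
Total occurrences: 3

3


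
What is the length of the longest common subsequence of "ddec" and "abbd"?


LCS of "ddec" and "abbd"
DP table:
           a    b    b    d
      0    0    0    0    0
  d   0    0    0    0    1
  d   0    0    0    0    1
  e   0    0    0    0    1
  c   0    0    0    0    1
LCS length = dp[4][4] = 1

1


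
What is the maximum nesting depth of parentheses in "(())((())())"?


Input: "(())((())())"
Tracking depth:
  Position 0 '(': depth becomes 1
  Position 1 '(': depth becomes 2
  Position 2 ')': depth becomes 1
  Position 3 ')': depth becomes 0
  Position 4 '(': depth becomes 1
  Position 5 '(': depth becomes 2
  Position 6 '(': depth becomes 3
  Position 7 ')': depth becomes 2
  Position 8 ')': depth becomes 1
  Position 9 '(': depth becomes 2
  Position 10 ')': depth becomes 1
  Position 11 ')': depth becomes 0
Maximum depth reached: 3

3


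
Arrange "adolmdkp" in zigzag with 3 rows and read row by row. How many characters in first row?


Zigzag "adolmdkp" into 3 rows:
Placing characters:
  'a' => row 0
  'd' => row 1
  'o' => row 2
  'l' => row 1
  'm' => row 0
  'd' => row 1
  'k' => row 2
  'p' => row 1
Rows:
  Row 0: "am"
  Row 1: "dldp"
  Row 2: "ok"
First row length: 2

2


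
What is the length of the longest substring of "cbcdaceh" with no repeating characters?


Input: "cbcdaceh"
Sliding window (track last position of each char):
  Position 0 ('c'): window [0,0] length 1 -- new best
  Position 1 ('b'): window [0,1] length 2 -- new best
  Position 2 ('c'): repeat (last at 0), move window start to 1
  Position 2 ('c'): window [1,2] length 2
  Position 3 ('d'): window [1,3] length 3 -- new best
  Position 4 ('a'): window [1,4] length 4 -- new best
  Position 5 ('c'): repeat (last at 2), move window start to 3
  Position 5 ('c'): window [3,5] length 3
  Position 6 ('e'): window [3,6] length 4
  Position 7 ('h'): window [3,7] length 5 -- new best
Longest substring with no repeats: "daceh" with length 5

5


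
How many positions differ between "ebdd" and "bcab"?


Comparing "ebdd" and "bcab" position by position:
  Position 0: 'e' vs 'b' => DIFFER
  Position 1: 'b' vs 'c' => DIFFER
  Position 2: 'd' vs 'a' => DIFFER
  Position 3: 'd' vs 'b' => DIFFER
Positions that differ: 4

4


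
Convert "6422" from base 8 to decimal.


Input: "6422" in base 8
Positional expansion:
  Digit '6' (value 6) x 8^3 = 3072
  Digit '4' (value 4) x 8^2 = 256
  Digit '2' (value 2) x 8^1 = 16
  Digit '2' (value 2) x 8^0 = 2
Sum = 3346

3346


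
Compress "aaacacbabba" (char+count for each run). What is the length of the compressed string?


Input: aaacacbabba
Runs:
  'a' x 3 => "a3"
  'c' x 1 => "c1"
  'a' x 1 => "a1"
  'c' x 1 => "c1"
  'b' x 1 => "b1"
  'a' x 1 => "a1"
  'b' x 2 => "b2"
  'a' x 1 => "a1"
Compressed: "a3c1a1c1b1a1b2a1"
Compressed length: 16

16


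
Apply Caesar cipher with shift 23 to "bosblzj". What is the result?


Caesar cipher: shift "bosblzj" by 23
  'b' (pos 1) + 23 = pos 24 = 'y'
  'o' (pos 14) + 23 = pos 11 = 'l'
  's' (pos 18) + 23 = pos 15 = 'p'
  'b' (pos 1) + 23 = pos 24 = 'y'
  'l' (pos 11) + 23 = pos 8 = 'i'
  'z' (pos 25) + 23 = pos 22 = 'w'
  'j' (pos 9) + 23 = pos 6 = 'g'
Result: ylpyiwg

ylpyiwg


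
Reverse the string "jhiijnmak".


Input: jhiijnmak
Reading characters right to left:
  Position 8: 'k'
  Position 7: 'a'
  Position 6: 'm'
  Position 5: 'n'
  Position 4: 'j'
  Position 3: 'i'
  Position 2: 'i'
  Position 1: 'h'
  Position 0: 'j'
Reversed: kamnjiihj

kamnjiihj


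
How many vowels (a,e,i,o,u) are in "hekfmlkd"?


Input: hekfmlkd
Checking each character:
  'h' at position 0: consonant
  'e' at position 1: vowel (running total: 1)
  'k' at position 2: consonant
  'f' at position 3: consonant
  'm' at position 4: consonant
  'l' at position 5: consonant
  'k' at position 6: consonant
  'd' at position 7: consonant
Total vowels: 1

1


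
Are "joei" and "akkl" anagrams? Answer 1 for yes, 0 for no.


Strings: "joei", "akkl"
Sorted first:  eijo
Sorted second: akkl
Differ at position 0: 'e' vs 'a' => not anagrams

0


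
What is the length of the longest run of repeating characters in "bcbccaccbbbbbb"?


Input: "bcbccaccbbbbbb"
Scanning for longest run:
  Position 1 ('c'): new char, reset run to 1
  Position 2 ('b'): new char, reset run to 1
  Position 3 ('c'): new char, reset run to 1
  Position 4 ('c'): continues run of 'c', length=2
  Position 5 ('a'): new char, reset run to 1
  Position 6 ('c'): new char, reset run to 1
  Position 7 ('c'): continues run of 'c', length=2
  Position 8 ('b'): new char, reset run to 1
  Position 9 ('b'): continues run of 'b', length=2
  Position 10 ('b'): continues run of 'b', length=3
  Position 11 ('b'): continues run of 'b', length=4
  Position 12 ('b'): continues run of 'b', length=5
  Position 13 ('b'): continues run of 'b', length=6
Longest run: 'b' with length 6

6


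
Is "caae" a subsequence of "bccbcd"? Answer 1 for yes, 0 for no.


Check if "caae" is a subsequence of "bccbcd"
Greedy scan:
  Position 0 ('b'): no match needed
  Position 1 ('c'): matches sub[0] = 'c'
  Position 2 ('c'): no match needed
  Position 3 ('b'): no match needed
  Position 4 ('c'): no match needed
  Position 5 ('d'): no match needed
Only matched 1/4 characters => not a subsequence

0


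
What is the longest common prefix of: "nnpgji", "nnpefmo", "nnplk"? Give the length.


Words: nnpgji, nnpefmo, nnplk
  Position 0: all 'n' => match
  Position 1: all 'n' => match
  Position 2: all 'p' => match
  Position 3: ('g', 'e', 'l') => mismatch, stop
LCP = "nnp" (length 3)

3


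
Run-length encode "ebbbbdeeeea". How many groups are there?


Input: ebbbbdeeeea
Scanning for consecutive runs:
  Group 1: 'e' x 1 (positions 0-0)
  Group 2: 'b' x 4 (positions 1-4)
  Group 3: 'd' x 1 (positions 5-5)
  Group 4: 'e' x 4 (positions 6-9)
  Group 5: 'a' x 1 (positions 10-10)
Total groups: 5

5


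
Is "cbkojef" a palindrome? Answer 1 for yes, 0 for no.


Input: cbkojef
Reversed: fejokbc
  Compare pos 0 ('c') with pos 6 ('f'): MISMATCH
  Compare pos 1 ('b') with pos 5 ('e'): MISMATCH
  Compare pos 2 ('k') with pos 4 ('j'): MISMATCH
Result: not a palindrome

0


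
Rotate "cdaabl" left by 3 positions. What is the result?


Input: "cdaabl", rotate left by 3
First 3 characters: "cda"
Remaining characters: "abl"
Concatenate remaining + first: "abl" + "cda" = "ablcda"

ablcda


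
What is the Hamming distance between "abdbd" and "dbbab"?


Comparing "abdbd" and "dbbab" position by position:
  Position 0: 'a' vs 'd' => differ
  Position 1: 'b' vs 'b' => same
  Position 2: 'd' vs 'b' => differ
  Position 3: 'b' vs 'a' => differ
  Position 4: 'd' vs 'b' => differ
Total differences (Hamming distance): 4

4


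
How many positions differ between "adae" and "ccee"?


Comparing "adae" and "ccee" position by position:
  Position 0: 'a' vs 'c' => DIFFER
  Position 1: 'd' vs 'c' => DIFFER
  Position 2: 'a' vs 'e' => DIFFER
  Position 3: 'e' vs 'e' => same
Positions that differ: 3

3


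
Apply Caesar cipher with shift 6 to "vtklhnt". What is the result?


Caesar cipher: shift "vtklhnt" by 6
  'v' (pos 21) + 6 = pos 1 = 'b'
  't' (pos 19) + 6 = pos 25 = 'z'
  'k' (pos 10) + 6 = pos 16 = 'q'
  'l' (pos 11) + 6 = pos 17 = 'r'
  'h' (pos 7) + 6 = pos 13 = 'n'
  'n' (pos 13) + 6 = pos 19 = 't'
  't' (pos 19) + 6 = pos 25 = 'z'
Result: bzqrntz

bzqrntz


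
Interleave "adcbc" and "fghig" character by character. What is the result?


Interleaving "adcbc" and "fghig":
  Position 0: 'a' from first, 'f' from second => "af"
  Position 1: 'd' from first, 'g' from second => "dg"
  Position 2: 'c' from first, 'h' from second => "ch"
  Position 3: 'b' from first, 'i' from second => "bi"
  Position 4: 'c' from first, 'g' from second => "cg"
Result: afdgchbicg

afdgchbicg


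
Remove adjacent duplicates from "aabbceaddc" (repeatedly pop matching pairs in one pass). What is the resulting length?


Input: aabbceaddc
Stack-based adjacent duplicate removal:
  Read 'a': push. Stack: a
  Read 'a': matches stack top 'a' => pop. Stack: (empty)
  Read 'b': push. Stack: b
  Read 'b': matches stack top 'b' => pop. Stack: (empty)
  Read 'c': push. Stack: c
  Read 'e': push. Stack: ce
  Read 'a': push. Stack: cea
  Read 'd': push. Stack: cead
  Read 'd': matches stack top 'd' => pop. Stack: cea
  Read 'c': push. Stack: ceac
Final stack: "ceac" (length 4)

4


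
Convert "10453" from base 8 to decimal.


Input: "10453" in base 8
Positional expansion:
  Digit '1' (value 1) x 8^4 = 4096
  Digit '0' (value 0) x 8^3 = 0
  Digit '4' (value 4) x 8^2 = 256
  Digit '5' (value 5) x 8^1 = 40
  Digit '3' (value 3) x 8^0 = 3
Sum = 4395

4395


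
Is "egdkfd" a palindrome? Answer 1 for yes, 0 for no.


Input: egdkfd
Reversed: dfkdge
  Compare pos 0 ('e') with pos 5 ('d'): MISMATCH
  Compare pos 1 ('g') with pos 4 ('f'): MISMATCH
  Compare pos 2 ('d') with pos 3 ('k'): MISMATCH
Result: not a palindrome

0


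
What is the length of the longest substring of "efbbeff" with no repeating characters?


Input: "efbbeff"
Sliding window (track last position of each char):
  Position 0 ('e'): window [0,0] length 1 -- new best
  Position 1 ('f'): window [0,1] length 2 -- new best
  Position 2 ('b'): window [0,2] length 3 -- new best
  Position 3 ('b'): repeat (last at 2), move window start to 3
  Position 3 ('b'): window [3,3] length 1
  Position 4 ('e'): window [3,4] length 2
  Position 5 ('f'): window [3,5] length 3
  Position 6 ('f'): repeat (last at 5), move window start to 6
  Position 6 ('f'): window [6,6] length 1
Longest substring with no repeats: "efb" with length 3

3


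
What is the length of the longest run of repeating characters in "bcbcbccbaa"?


Input: "bcbcbccbaa"
Scanning for longest run:
  Position 1 ('c'): new char, reset run to 1
  Position 2 ('b'): new char, reset run to 1
  Position 3 ('c'): new char, reset run to 1
  Position 4 ('b'): new char, reset run to 1
  Position 5 ('c'): new char, reset run to 1
  Position 6 ('c'): continues run of 'c', length=2
  Position 7 ('b'): new char, reset run to 1
  Position 8 ('a'): new char, reset run to 1
  Position 9 ('a'): continues run of 'a', length=2
Longest run: 'c' with length 2

2


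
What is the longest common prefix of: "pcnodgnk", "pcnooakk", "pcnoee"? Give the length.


Words: pcnodgnk, pcnooakk, pcnoee
  Position 0: all 'p' => match
  Position 1: all 'c' => match
  Position 2: all 'n' => match
  Position 3: all 'o' => match
  Position 4: ('d', 'o', 'e') => mismatch, stop
LCP = "pcno" (length 4)

4


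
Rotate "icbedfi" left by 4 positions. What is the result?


Input: "icbedfi", rotate left by 4
First 4 characters: "icbe"
Remaining characters: "dfi"
Concatenate remaining + first: "dfi" + "icbe" = "dfiicbe"

dfiicbe


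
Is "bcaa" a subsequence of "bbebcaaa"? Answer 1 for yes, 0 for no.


Check if "bcaa" is a subsequence of "bbebcaaa"
Greedy scan:
  Position 0 ('b'): matches sub[0] = 'b'
  Position 1 ('b'): no match needed
  Position 2 ('e'): no match needed
  Position 3 ('b'): no match needed
  Position 4 ('c'): matches sub[1] = 'c'
  Position 5 ('a'): matches sub[2] = 'a'
  Position 6 ('a'): matches sub[3] = 'a'
  Position 7 ('a'): no match needed
All 4 characters matched => is a subsequence

1


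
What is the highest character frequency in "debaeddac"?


Input: debaeddac
Character counts:
  'a': 2
  'b': 1
  'c': 1
  'd': 3
  'e': 2
Maximum frequency: 3

3


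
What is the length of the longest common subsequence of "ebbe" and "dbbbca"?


LCS of "ebbe" and "dbbbca"
DP table:
           d    b    b    b    c    a
      0    0    0    0    0    0    0
  e   0    0    0    0    0    0    0
  b   0    0    1    1    1    1    1
  b   0    0    1    2    2    2    2
  e   0    0    1    2    2    2    2
LCS length = dp[4][6] = 2

2


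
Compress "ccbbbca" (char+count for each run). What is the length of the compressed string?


Input: ccbbbca
Runs:
  'c' x 2 => "c2"
  'b' x 3 => "b3"
  'c' x 1 => "c1"
  'a' x 1 => "a1"
Compressed: "c2b3c1a1"
Compressed length: 8

8


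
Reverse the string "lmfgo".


Input: lmfgo
Reading characters right to left:
  Position 4: 'o'
  Position 3: 'g'
  Position 2: 'f'
  Position 1: 'm'
  Position 0: 'l'
Reversed: ogfml

ogfml


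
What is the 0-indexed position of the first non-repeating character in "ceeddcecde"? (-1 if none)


Input: ceeddcecde
Character frequencies:
  'c': 3
  'd': 3
  'e': 4
Scanning left to right for freq == 1:
  Position 0 ('c'): freq=3, skip
  Position 1 ('e'): freq=4, skip
  Position 2 ('e'): freq=4, skip
  Position 3 ('d'): freq=3, skip
  Position 4 ('d'): freq=3, skip
  Position 5 ('c'): freq=3, skip
  Position 6 ('e'): freq=4, skip
  Position 7 ('c'): freq=3, skip
  Position 8 ('d'): freq=3, skip
  Position 9 ('e'): freq=4, skip
  No unique character found => answer = -1

-1


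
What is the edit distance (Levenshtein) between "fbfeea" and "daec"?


Computing edit distance: "fbfeea" -> "daec"
DP table:
           d    a    e    c
      0    1    2    3    4
  f   1    1    2    3    4
  b   2    2    2    3    4
  f   3    3    3    3    4
  e   4    4    4    3    4
  e   5    5    5    4    4
  a   6    6    5    5    5
Edit distance = dp[6][4] = 5

5


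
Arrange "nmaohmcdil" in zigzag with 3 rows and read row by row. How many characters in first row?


Zigzag "nmaohmcdil" into 3 rows:
Placing characters:
  'n' => row 0
  'm' => row 1
  'a' => row 2
  'o' => row 1
  'h' => row 0
  'm' => row 1
  'c' => row 2
  'd' => row 1
  'i' => row 0
  'l' => row 1
Rows:
  Row 0: "nhi"
  Row 1: "momdl"
  Row 2: "ac"
First row length: 3

3


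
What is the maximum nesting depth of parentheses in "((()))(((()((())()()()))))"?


Input: "((()))(((()((())()()()))))"
Tracking depth:
  Position 0 '(': depth becomes 1
  Position 1 '(': depth becomes 2
  Position 2 '(': depth becomes 3
  Position 3 ')': depth becomes 2
  Position 4 ')': depth becomes 1
  Position 5 ')': depth becomes 0
  Position 6 '(': depth becomes 1
  Position 7 '(': depth becomes 2
  Position 8 '(': depth becomes 3
  Position 9 '(': depth becomes 4
  Position 10 ')': depth becomes 3
  Position 11 '(': depth becomes 4
  Position 12 '(': depth becomes 5
  Position 13 '(': depth becomes 6
  Position 14 ')': depth becomes 5
  Position 15 ')': depth becomes 4
  Position 16 '(': depth becomes 5
  Position 17 ')': depth becomes 4
  Position 18 '(': depth becomes 5
  Position 19 ')': depth becomes 4
  Position 20 '(': depth becomes 5
  Position 21 ')': depth becomes 4
  Position 22 ')': depth becomes 3
  Position 23 ')': depth becomes 2
  Position 24 ')': depth becomes 1
  Position 25 ')': depth becomes 0
Maximum depth reached: 6

6


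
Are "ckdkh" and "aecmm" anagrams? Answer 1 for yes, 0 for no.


Strings: "ckdkh", "aecmm"
Sorted first:  cdhkk
Sorted second: acemm
Differ at position 0: 'c' vs 'a' => not anagrams

0


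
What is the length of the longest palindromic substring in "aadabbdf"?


Input: "aadabbdf"
Checking substrings for palindromes:
  [1:4] "ada" (len 3) => palindrome
  [0:2] "aa" (len 2) => palindrome
  [4:6] "bb" (len 2) => palindrome
Longest palindromic substring: "ada" with length 3

3


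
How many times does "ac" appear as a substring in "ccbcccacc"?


Searching for "ac" in "ccbcccacc"
Scanning each position:
  Position 0: "cc" => no
  Position 1: "cb" => no
  Position 2: "bc" => no
  Position 3: "cc" => no
  Position 4: "cc" => no
  Position 5: "ca" => no
  Position 6: "ac" => MATCH
  Position 7: "cc" => no
Total occurrences: 1

1


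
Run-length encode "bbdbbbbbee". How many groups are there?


Input: bbdbbbbbee
Scanning for consecutive runs:
  Group 1: 'b' x 2 (positions 0-1)
  Group 2: 'd' x 1 (positions 2-2)
  Group 3: 'b' x 5 (positions 3-7)
  Group 4: 'e' x 2 (positions 8-9)
Total groups: 4

4


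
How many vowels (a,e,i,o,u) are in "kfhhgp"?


Input: kfhhgp
Checking each character:
  'k' at position 0: consonant
  'f' at position 1: consonant
  'h' at position 2: consonant
  'h' at position 3: consonant
  'g' at position 4: consonant
  'p' at position 5: consonant
Total vowels: 0

0


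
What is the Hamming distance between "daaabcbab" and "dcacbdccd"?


Comparing "daaabcbab" and "dcacbdccd" position by position:
  Position 0: 'd' vs 'd' => same
  Position 1: 'a' vs 'c' => differ
  Position 2: 'a' vs 'a' => same
  Position 3: 'a' vs 'c' => differ
  Position 4: 'b' vs 'b' => same
  Position 5: 'c' vs 'd' => differ
  Position 6: 'b' vs 'c' => differ
  Position 7: 'a' vs 'c' => differ
  Position 8: 'b' vs 'd' => differ
Total differences (Hamming distance): 6

6


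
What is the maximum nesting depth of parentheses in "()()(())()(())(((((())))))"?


Input: "()()(())()(())(((((())))))"
Tracking depth:
  Position 0 '(': depth becomes 1
  Position 1 ')': depth becomes 0
  Position 2 '(': depth becomes 1
  Position 3 ')': depth becomes 0
  Position 4 '(': depth becomes 1
  Position 5 '(': depth becomes 2
  Position 6 ')': depth becomes 1
  Position 7 ')': depth becomes 0
  Position 8 '(': depth becomes 1
  Position 9 ')': depth becomes 0
  Position 10 '(': depth becomes 1
  Position 11 '(': depth becomes 2
  Position 12 ')': depth becomes 1
  Position 13 ')': depth becomes 0
  Position 14 '(': depth becomes 1
  Position 15 '(': depth becomes 2
  Position 16 '(': depth becomes 3
  Position 17 '(': depth becomes 4
  Position 18 '(': depth becomes 5
  Position 19 '(': depth becomes 6
  Position 20 ')': depth becomes 5
  Position 21 ')': depth becomes 4
  Position 22 ')': depth becomes 3
  Position 23 ')': depth becomes 2
  Position 24 ')': depth becomes 1
  Position 25 ')': depth becomes 0
Maximum depth reached: 6

6


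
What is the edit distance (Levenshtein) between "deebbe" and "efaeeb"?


Computing edit distance: "deebbe" -> "efaeeb"
DP table:
           e    f    a    e    e    b
      0    1    2    3    4    5    6
  d   1    1    2    3    4    5    6
  e   2    1    2    3    3    4    5
  e   3    2    2    3    3    3    4
  b   4    3    3    3    4    4    3
  b   5    4    4    4    4    5    4
  e   6    5    5    5    4    4    5
Edit distance = dp[6][6] = 5

5


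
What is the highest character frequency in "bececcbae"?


Input: bececcbae
Character counts:
  'a': 1
  'b': 2
  'c': 3
  'e': 3
Maximum frequency: 3

3


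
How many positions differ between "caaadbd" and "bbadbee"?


Comparing "caaadbd" and "bbadbee" position by position:
  Position 0: 'c' vs 'b' => DIFFER
  Position 1: 'a' vs 'b' => DIFFER
  Position 2: 'a' vs 'a' => same
  Position 3: 'a' vs 'd' => DIFFER
  Position 4: 'd' vs 'b' => DIFFER
  Position 5: 'b' vs 'e' => DIFFER
  Position 6: 'd' vs 'e' => DIFFER
Positions that differ: 6

6


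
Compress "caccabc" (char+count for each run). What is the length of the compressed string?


Input: caccabc
Runs:
  'c' x 1 => "c1"
  'a' x 1 => "a1"
  'c' x 2 => "c2"
  'a' x 1 => "a1"
  'b' x 1 => "b1"
  'c' x 1 => "c1"
Compressed: "c1a1c2a1b1c1"
Compressed length: 12

12


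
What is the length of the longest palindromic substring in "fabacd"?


Input: "fabacd"
Checking substrings for palindromes:
  [1:4] "aba" (len 3) => palindrome
Longest palindromic substring: "aba" with length 3

3


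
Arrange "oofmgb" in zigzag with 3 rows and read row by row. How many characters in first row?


Zigzag "oofmgb" into 3 rows:
Placing characters:
  'o' => row 0
  'o' => row 1
  'f' => row 2
  'm' => row 1
  'g' => row 0
  'b' => row 1
Rows:
  Row 0: "og"
  Row 1: "omb"
  Row 2: "f"
First row length: 2

2


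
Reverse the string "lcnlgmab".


Input: lcnlgmab
Reading characters right to left:
  Position 7: 'b'
  Position 6: 'a'
  Position 5: 'm'
  Position 4: 'g'
  Position 3: 'l'
  Position 2: 'n'
  Position 1: 'c'
  Position 0: 'l'
Reversed: bamglncl

bamglncl


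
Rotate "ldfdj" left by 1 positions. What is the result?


Input: "ldfdj", rotate left by 1
First 1 characters: "l"
Remaining characters: "dfdj"
Concatenate remaining + first: "dfdj" + "l" = "dfdjl"

dfdjl


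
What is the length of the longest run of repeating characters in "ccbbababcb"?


Input: "ccbbababcb"
Scanning for longest run:
  Position 1 ('c'): continues run of 'c', length=2
  Position 2 ('b'): new char, reset run to 1
  Position 3 ('b'): continues run of 'b', length=2
  Position 4 ('a'): new char, reset run to 1
  Position 5 ('b'): new char, reset run to 1
  Position 6 ('a'): new char, reset run to 1
  Position 7 ('b'): new char, reset run to 1
  Position 8 ('c'): new char, reset run to 1
  Position 9 ('b'): new char, reset run to 1
Longest run: 'c' with length 2

2


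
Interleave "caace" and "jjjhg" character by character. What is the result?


Interleaving "caace" and "jjjhg":
  Position 0: 'c' from first, 'j' from second => "cj"
  Position 1: 'a' from first, 'j' from second => "aj"
  Position 2: 'a' from first, 'j' from second => "aj"
  Position 3: 'c' from first, 'h' from second => "ch"
  Position 4: 'e' from first, 'g' from second => "eg"
Result: cjajajcheg

cjajajcheg


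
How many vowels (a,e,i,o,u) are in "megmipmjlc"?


Input: megmipmjlc
Checking each character:
  'm' at position 0: consonant
  'e' at position 1: vowel (running total: 1)
  'g' at position 2: consonant
  'm' at position 3: consonant
  'i' at position 4: vowel (running total: 2)
  'p' at position 5: consonant
  'm' at position 6: consonant
  'j' at position 7: consonant
  'l' at position 8: consonant
  'c' at position 9: consonant
Total vowels: 2

2


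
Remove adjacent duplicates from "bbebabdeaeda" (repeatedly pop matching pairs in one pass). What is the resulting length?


Input: bbebabdeaeda
Stack-based adjacent duplicate removal:
  Read 'b': push. Stack: b
  Read 'b': matches stack top 'b' => pop. Stack: (empty)
  Read 'e': push. Stack: e
  Read 'b': push. Stack: eb
  Read 'a': push. Stack: eba
  Read 'b': push. Stack: ebab
  Read 'd': push. Stack: ebabd
  Read 'e': push. Stack: ebabde
  Read 'a': push. Stack: ebabdea
  Read 'e': push. Stack: ebabdeae
  Read 'd': push. Stack: ebabdeaed
  Read 'a': push. Stack: ebabdeaeda
Final stack: "ebabdeaeda" (length 10)

10


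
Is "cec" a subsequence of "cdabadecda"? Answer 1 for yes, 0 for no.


Check if "cec" is a subsequence of "cdabadecda"
Greedy scan:
  Position 0 ('c'): matches sub[0] = 'c'
  Position 1 ('d'): no match needed
  Position 2 ('a'): no match needed
  Position 3 ('b'): no match needed
  Position 4 ('a'): no match needed
  Position 5 ('d'): no match needed
  Position 6 ('e'): matches sub[1] = 'e'
  Position 7 ('c'): matches sub[2] = 'c'
  Position 8 ('d'): no match needed
  Position 9 ('a'): no match needed
All 3 characters matched => is a subsequence

1


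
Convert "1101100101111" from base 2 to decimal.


Input: "1101100101111" in base 2
Positional expansion:
  Digit '1' (value 1) x 2^12 = 4096
  Digit '1' (value 1) x 2^11 = 2048
  Digit '0' (value 0) x 2^10 = 0
  Digit '1' (value 1) x 2^9 = 512
  Digit '1' (value 1) x 2^8 = 256
  Digit '0' (value 0) x 2^7 = 0
  Digit '0' (value 0) x 2^6 = 0
  Digit '1' (value 1) x 2^5 = 32
  Digit '0' (value 0) x 2^4 = 0
  Digit '1' (value 1) x 2^3 = 8
  Digit '1' (value 1) x 2^2 = 4
  Digit '1' (value 1) x 2^1 = 2
  Digit '1' (value 1) x 2^0 = 1
Sum = 6959

6959


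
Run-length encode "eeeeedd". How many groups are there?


Input: eeeeedd
Scanning for consecutive runs:
  Group 1: 'e' x 5 (positions 0-4)
  Group 2: 'd' x 2 (positions 5-6)
Total groups: 2

2


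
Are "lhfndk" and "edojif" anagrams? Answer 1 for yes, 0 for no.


Strings: "lhfndk", "edojif"
Sorted first:  dfhkln
Sorted second: defijo
Differ at position 1: 'f' vs 'e' => not anagrams

0


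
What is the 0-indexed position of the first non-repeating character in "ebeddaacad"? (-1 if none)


Input: ebeddaacad
Character frequencies:
  'a': 3
  'b': 1
  'c': 1
  'd': 3
  'e': 2
Scanning left to right for freq == 1:
  Position 0 ('e'): freq=2, skip
  Position 1 ('b'): unique! => answer = 1

1


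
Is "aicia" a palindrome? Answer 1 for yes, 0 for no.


Input: aicia
Reversed: aicia
  Compare pos 0 ('a') with pos 4 ('a'): match
  Compare pos 1 ('i') with pos 3 ('i'): match
Result: palindrome

1


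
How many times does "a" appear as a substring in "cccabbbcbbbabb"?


Searching for "a" in "cccabbbcbbbabb"
Scanning each position:
  Position 0: "c" => no
  Position 1: "c" => no
  Position 2: "c" => no
  Position 3: "a" => MATCH
  Position 4: "b" => no
  Position 5: "b" => no
  Position 6: "b" => no
  Position 7: "c" => no
  Position 8: "b" => no
  Position 9: "b" => no
  Position 10: "b" => no
  Position 11: "a" => MATCH
  Position 12: "b" => no
  Position 13: "b" => no
Total occurrences: 2

2


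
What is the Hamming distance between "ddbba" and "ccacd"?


Comparing "ddbba" and "ccacd" position by position:
  Position 0: 'd' vs 'c' => differ
  Position 1: 'd' vs 'c' => differ
  Position 2: 'b' vs 'a' => differ
  Position 3: 'b' vs 'c' => differ
  Position 4: 'a' vs 'd' => differ
Total differences (Hamming distance): 5

5


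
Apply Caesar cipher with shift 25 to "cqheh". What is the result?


Caesar cipher: shift "cqheh" by 25
  'c' (pos 2) + 25 = pos 1 = 'b'
  'q' (pos 16) + 25 = pos 15 = 'p'
  'h' (pos 7) + 25 = pos 6 = 'g'
  'e' (pos 4) + 25 = pos 3 = 'd'
  'h' (pos 7) + 25 = pos 6 = 'g'
Result: bpgdg

bpgdg


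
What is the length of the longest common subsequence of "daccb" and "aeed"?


LCS of "daccb" and "aeed"
DP table:
           a    e    e    d
      0    0    0    0    0
  d   0    0    0    0    1
  a   0    1    1    1    1
  c   0    1    1    1    1
  c   0    1    1    1    1
  b   0    1    1    1    1
LCS length = dp[5][4] = 1

1


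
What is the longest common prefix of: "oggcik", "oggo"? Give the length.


Words: oggcik, oggo
  Position 0: all 'o' => match
  Position 1: all 'g' => match
  Position 2: all 'g' => match
  Position 3: ('c', 'o') => mismatch, stop
LCP = "ogg" (length 3)

3


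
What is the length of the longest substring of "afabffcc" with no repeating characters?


Input: "afabffcc"
Sliding window (track last position of each char):
  Position 0 ('a'): window [0,0] length 1 -- new best
  Position 1 ('f'): window [0,1] length 2 -- new best
  Position 2 ('a'): repeat (last at 0), move window start to 1
  Position 2 ('a'): window [1,2] length 2
  Position 3 ('b'): window [1,3] length 3 -- new best
  Position 4 ('f'): repeat (last at 1), move window start to 2
  Position 4 ('f'): window [2,4] length 3
  Position 5 ('f'): repeat (last at 4), move window start to 5
  Position 5 ('f'): window [5,5] length 1
  Position 6 ('c'): window [5,6] length 2
  Position 7 ('c'): repeat (last at 6), move window start to 7
  Position 7 ('c'): window [7,7] length 1
Longest substring with no repeats: "fab" with length 3

3
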